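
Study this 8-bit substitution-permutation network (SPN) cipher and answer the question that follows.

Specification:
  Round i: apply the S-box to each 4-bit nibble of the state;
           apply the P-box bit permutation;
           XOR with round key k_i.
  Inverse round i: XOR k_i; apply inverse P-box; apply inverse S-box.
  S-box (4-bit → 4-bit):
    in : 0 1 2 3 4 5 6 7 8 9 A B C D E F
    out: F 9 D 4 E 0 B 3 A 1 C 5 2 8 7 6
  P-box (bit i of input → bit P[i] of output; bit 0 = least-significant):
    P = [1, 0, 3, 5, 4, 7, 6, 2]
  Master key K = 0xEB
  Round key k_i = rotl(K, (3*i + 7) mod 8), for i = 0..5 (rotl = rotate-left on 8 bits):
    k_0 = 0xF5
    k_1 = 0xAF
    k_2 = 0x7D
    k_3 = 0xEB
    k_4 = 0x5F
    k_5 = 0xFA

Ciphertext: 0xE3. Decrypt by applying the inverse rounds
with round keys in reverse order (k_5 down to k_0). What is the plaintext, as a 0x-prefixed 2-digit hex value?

s_0 = ciphertext = 0xE3
s_1 = InvRound(s_0, k_5) = 0x9F
s_2 = InvRound(s_1, k_4) = 0xF5
s_3 = InvRound(s_2, k_3) = 0x1B
s_4 = InvRound(s_3, k_2) = 0xA1
s_5 = InvRound(s_4, k_1) = 0xDB
s_6 = InvRound(s_5, k_0) = 0xD2

0xD2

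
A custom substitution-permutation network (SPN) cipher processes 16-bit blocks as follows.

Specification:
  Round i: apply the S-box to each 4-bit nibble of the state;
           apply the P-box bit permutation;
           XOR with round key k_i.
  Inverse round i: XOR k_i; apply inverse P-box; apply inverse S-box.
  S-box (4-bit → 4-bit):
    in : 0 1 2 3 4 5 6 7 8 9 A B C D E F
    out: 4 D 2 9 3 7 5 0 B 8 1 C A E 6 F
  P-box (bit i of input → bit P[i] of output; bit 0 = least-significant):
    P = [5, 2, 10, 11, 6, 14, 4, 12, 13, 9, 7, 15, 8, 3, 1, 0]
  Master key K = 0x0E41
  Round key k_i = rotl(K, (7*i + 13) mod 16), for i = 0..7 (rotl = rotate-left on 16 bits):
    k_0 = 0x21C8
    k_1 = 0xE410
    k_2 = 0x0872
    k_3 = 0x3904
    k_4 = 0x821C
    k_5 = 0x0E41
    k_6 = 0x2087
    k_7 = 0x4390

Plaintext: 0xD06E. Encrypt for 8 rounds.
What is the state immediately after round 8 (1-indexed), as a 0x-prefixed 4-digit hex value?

s_0 = plaintext = 0xD06E
s_1 = Round(s_0, k_0) = 0x2517
s_2 = Round(s_1, k_1) = 0xD6C8
s_3 = Round(s_2, k_2) = 0x70DD
s_4 = Round(s_3, k_3) = 0x6590
s_5 = Round(s_4, k_4) = 0xB59E
s_6 = Round(s_5, k_5) = 0x38C6
s_7 = Round(s_6, k_6) = 0xD7A6
s_8 = Round(s_7, k_7) = 0x47FB

0x47FB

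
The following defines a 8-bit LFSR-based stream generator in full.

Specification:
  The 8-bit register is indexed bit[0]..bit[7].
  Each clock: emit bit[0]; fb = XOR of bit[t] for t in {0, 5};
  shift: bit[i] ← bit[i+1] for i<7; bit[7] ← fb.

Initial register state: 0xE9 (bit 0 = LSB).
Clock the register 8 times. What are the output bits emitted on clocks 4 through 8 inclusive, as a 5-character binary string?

reg_0 = 0xE9
clock 1: out=1, reg = 0x74
clock 2: out=0, reg = 0xBA
clock 3: out=0, reg = 0xDD
clock 4: out=1, reg = 0xEE
clock 5: out=0, reg = 0xF7
clock 6: out=1, reg = 0x7B
clock 7: out=1, reg = 0x3D
clock 8: out=1, reg = 0x1E

10111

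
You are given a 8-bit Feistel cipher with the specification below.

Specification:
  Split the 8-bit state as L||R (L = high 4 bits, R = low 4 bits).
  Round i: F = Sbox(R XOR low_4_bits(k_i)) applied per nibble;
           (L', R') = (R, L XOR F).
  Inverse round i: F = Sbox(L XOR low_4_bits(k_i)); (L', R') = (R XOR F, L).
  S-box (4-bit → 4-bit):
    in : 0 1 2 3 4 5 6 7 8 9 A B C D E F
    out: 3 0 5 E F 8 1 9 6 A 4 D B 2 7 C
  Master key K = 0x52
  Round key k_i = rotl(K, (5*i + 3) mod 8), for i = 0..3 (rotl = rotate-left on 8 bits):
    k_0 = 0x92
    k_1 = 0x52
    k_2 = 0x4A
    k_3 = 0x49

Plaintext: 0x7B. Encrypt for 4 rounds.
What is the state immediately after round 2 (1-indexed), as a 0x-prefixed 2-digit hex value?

0xD7

s_0 = plaintext = 0x7B
s_1 = Round(s_0, k_0) = 0xBD
s_2 = Round(s_1, k_1) = 0xD7
s_3 = Round(s_2, k_2) = 0x7F
s_4 = Round(s_3, k_3) = 0xF6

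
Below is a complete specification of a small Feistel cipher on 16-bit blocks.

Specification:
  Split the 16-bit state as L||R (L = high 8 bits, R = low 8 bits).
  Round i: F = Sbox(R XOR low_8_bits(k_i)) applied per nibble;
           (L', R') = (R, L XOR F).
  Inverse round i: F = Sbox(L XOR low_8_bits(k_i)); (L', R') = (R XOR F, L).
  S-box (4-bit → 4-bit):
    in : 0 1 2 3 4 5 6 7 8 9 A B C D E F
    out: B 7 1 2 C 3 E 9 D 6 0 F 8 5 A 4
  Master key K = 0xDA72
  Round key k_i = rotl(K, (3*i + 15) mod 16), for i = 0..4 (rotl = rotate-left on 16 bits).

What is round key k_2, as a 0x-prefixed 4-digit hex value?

K = 0xDA72
k_0 = rotl(K, (3*0+15) mod 16) = rotl(K, 15) = 0x6D39
k_1 = rotl(K, (3*1+15) mod 16) = rotl(K, 2) = 0x69CB
k_2 = rotl(K, (3*2+15) mod 16) = rotl(K, 5) = 0x4E5B

0x4E5B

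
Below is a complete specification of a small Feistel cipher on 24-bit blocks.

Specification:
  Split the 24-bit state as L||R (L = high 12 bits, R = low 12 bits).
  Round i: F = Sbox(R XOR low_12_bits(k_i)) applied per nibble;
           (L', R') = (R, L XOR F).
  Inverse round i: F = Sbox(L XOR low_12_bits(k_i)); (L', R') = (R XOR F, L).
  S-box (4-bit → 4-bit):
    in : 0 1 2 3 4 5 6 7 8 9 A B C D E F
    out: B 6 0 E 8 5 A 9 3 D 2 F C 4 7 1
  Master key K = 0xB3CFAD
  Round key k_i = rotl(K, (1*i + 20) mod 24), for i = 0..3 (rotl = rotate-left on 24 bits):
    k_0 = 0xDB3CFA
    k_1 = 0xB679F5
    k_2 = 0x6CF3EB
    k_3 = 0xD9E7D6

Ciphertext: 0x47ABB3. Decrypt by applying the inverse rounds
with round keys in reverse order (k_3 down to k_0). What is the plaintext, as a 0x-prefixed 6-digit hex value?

s_0 = ciphertext = 0x47ABB3
s_1 = InvRound(s_0, k_3) = 0x59F47A
s_2 = InvRound(s_1, k_2) = 0xEE259F
s_3 = InvRound(s_2, k_1) = 0xCF6EE2
s_4 = InvRound(s_3, k_0) = 0x55ECF6

0x55ECF6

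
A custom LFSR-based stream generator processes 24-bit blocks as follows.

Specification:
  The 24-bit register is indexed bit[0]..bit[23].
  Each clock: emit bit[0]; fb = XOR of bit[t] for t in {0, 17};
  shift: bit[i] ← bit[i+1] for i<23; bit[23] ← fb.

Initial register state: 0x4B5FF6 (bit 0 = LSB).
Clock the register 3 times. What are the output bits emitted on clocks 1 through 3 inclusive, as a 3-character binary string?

reg_0 = 0x4B5FF6
clock 1: out=0, reg = 0xA5AFFB
clock 2: out=1, reg = 0xD2D7FD
clock 3: out=1, reg = 0x696BFE

011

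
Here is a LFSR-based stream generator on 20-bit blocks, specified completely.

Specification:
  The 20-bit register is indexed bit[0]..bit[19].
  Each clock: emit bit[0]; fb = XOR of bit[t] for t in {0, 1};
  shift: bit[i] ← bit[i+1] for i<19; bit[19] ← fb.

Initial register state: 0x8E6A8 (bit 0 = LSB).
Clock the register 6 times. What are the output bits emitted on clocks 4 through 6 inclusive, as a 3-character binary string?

reg_0 = 0x8E6A8
clock 1: out=0, reg = 0x47354
clock 2: out=0, reg = 0x239AA
clock 3: out=0, reg = 0x91CD5
clock 4: out=1, reg = 0xC8E6A
clock 5: out=0, reg = 0xE4735
clock 6: out=1, reg = 0xF239A

101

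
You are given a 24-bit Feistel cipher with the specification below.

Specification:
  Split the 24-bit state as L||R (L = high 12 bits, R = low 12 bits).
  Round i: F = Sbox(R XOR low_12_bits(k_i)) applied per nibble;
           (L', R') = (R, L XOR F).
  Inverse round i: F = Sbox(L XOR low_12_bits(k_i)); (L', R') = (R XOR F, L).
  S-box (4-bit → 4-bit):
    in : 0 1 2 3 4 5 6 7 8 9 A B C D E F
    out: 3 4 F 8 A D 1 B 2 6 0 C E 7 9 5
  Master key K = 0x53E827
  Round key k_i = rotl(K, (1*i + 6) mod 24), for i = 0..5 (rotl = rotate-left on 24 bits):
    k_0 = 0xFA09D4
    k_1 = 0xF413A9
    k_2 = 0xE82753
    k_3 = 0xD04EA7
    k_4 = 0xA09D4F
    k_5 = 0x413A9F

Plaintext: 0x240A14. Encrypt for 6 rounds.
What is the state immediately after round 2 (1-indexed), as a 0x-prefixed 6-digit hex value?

s_0 = plaintext = 0x240A14
s_1 = Round(s_0, k_0) = 0xA14AA3
s_2 = Round(s_1, k_1) = 0xAA3C24
s_3 = Round(s_2, k_2) = 0xC24618
s_4 = Round(s_3, k_3) = 0x618EE1
s_5 = Round(s_4, k_4) = 0xEE1E11
s_6 = Round(s_5, k_5) = 0xE114C8

0xAA3C24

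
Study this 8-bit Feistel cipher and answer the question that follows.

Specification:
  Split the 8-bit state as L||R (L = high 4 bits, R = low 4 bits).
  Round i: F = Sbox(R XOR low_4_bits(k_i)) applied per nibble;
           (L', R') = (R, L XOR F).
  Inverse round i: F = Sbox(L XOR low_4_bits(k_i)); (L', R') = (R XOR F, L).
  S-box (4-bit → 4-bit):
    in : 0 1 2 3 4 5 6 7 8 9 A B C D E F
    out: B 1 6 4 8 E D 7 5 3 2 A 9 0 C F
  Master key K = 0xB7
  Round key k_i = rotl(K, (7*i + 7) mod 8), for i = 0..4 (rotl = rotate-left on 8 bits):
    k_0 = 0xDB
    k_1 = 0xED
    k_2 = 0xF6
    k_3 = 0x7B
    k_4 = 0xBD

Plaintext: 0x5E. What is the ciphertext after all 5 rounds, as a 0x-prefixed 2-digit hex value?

0xF3

s_0 = plaintext = 0x5E
s_1 = Round(s_0, k_0) = 0xEB
s_2 = Round(s_1, k_1) = 0xB3
s_3 = Round(s_2, k_2) = 0x35
s_4 = Round(s_3, k_3) = 0x5F
s_5 = Round(s_4, k_4) = 0xF3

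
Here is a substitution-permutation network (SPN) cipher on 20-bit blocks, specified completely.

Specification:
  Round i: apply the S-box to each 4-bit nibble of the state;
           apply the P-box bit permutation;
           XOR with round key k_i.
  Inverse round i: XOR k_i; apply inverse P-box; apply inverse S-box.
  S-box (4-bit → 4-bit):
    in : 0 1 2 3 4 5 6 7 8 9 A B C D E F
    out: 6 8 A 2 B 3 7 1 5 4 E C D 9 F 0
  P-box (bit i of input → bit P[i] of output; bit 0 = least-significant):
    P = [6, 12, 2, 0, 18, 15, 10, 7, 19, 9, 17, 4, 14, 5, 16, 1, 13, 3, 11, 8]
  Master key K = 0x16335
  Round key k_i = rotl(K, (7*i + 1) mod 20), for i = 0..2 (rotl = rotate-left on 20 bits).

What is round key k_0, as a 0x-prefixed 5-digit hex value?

K = 0x16335
k_0 = rotl(K, (7*0+1) mod 20) = rotl(K, 1) = 0x2C66A

0x2C66A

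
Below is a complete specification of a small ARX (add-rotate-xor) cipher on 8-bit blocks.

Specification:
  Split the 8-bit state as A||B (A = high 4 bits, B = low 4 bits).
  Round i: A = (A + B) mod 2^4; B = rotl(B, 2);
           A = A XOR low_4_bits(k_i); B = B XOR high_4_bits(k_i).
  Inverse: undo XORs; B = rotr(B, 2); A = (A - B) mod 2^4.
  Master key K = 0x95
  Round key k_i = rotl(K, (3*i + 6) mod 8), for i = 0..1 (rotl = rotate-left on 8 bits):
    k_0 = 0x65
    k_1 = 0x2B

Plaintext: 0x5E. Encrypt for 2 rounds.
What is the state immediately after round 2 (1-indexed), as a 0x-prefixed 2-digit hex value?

s_0 = plaintext = 0x5E
s_1 = Round(s_0, k_0) = 0x6D
s_2 = Round(s_1, k_1) = 0x85

0x85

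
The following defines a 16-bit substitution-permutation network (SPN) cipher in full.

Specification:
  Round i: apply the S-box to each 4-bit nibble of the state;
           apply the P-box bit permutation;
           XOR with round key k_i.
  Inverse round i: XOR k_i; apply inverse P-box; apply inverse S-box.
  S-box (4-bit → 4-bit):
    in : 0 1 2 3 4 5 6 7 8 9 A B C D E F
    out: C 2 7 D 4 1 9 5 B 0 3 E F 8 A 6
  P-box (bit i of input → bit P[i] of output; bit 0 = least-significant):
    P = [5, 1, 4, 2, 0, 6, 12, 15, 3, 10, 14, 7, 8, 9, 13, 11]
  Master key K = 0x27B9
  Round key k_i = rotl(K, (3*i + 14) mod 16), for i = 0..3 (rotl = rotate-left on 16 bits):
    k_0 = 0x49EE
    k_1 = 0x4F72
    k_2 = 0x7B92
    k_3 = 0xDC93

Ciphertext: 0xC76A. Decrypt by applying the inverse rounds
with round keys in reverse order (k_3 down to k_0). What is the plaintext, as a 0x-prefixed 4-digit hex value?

0x1EAE

s_0 = ciphertext = 0xC76A
s_1 = InvRound(s_0, k_3) = 0x8627
s_2 = InvRound(s_1, k_2) = 0x3B33
s_3 = InvRound(s_2, k_1) = 0x4F29
s_4 = InvRound(s_3, k_0) = 0x1EAE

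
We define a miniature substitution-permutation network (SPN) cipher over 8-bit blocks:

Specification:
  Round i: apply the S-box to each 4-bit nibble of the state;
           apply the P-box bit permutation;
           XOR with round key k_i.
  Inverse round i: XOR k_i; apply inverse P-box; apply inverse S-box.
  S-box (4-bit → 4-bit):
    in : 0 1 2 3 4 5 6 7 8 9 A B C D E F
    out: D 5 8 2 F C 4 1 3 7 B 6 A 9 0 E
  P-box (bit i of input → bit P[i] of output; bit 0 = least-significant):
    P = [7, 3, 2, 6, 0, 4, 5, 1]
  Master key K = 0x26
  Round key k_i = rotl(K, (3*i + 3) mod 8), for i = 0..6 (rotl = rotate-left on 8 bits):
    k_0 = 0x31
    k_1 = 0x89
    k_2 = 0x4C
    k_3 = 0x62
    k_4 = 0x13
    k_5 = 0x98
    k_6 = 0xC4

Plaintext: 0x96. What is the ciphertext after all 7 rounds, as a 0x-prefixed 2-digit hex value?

0xE3

s_0 = plaintext = 0x96
s_1 = Round(s_0, k_0) = 0x04
s_2 = Round(s_1, k_1) = 0x66
s_3 = Round(s_2, k_2) = 0x68
s_4 = Round(s_3, k_3) = 0xCA
s_5 = Round(s_4, k_4) = 0xC9
s_6 = Round(s_5, k_5) = 0x06
s_7 = Round(s_6, k_6) = 0xE3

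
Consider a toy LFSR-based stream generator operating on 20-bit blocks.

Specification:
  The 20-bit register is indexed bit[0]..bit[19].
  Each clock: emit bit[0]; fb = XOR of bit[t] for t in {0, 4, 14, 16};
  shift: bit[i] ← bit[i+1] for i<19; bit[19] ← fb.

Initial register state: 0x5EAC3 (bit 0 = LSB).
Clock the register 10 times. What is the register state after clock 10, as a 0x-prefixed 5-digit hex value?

0x7B57A

reg_0 = 0x5EAC3
clock 1: out=1, reg = 0xAF561
clock 2: out=1, reg = 0x57AB0
clock 3: out=0, reg = 0xABD58
clock 4: out=0, reg = 0xD5EAC
clock 5: out=0, reg = 0x6AF56
clock 6: out=0, reg = 0xB57AB
clock 7: out=1, reg = 0xDABD5
clock 8: out=1, reg = 0xED5EA
clock 9: out=0, reg = 0xF6AF5
clock 10: out=1, reg = 0x7B57A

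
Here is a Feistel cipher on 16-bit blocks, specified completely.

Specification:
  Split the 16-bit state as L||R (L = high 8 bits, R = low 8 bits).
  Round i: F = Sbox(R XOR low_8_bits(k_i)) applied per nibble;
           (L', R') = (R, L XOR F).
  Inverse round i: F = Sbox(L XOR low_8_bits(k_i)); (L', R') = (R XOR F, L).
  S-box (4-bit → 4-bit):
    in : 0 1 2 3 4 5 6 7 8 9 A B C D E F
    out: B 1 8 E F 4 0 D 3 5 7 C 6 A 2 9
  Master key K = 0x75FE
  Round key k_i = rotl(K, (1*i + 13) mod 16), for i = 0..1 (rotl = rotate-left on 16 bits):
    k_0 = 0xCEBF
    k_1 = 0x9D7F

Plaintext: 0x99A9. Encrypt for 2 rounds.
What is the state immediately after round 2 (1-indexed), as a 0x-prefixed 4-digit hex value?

0x8939

s_0 = plaintext = 0x99A9
s_1 = Round(s_0, k_0) = 0xA989
s_2 = Round(s_1, k_1) = 0x8939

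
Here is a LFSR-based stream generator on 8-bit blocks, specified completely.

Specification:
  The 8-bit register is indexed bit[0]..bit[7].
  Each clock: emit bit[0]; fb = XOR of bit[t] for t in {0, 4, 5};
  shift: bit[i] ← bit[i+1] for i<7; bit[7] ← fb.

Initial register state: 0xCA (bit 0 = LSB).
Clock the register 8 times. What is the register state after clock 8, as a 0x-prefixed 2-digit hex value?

reg_0 = 0xCA
clock 1: out=0, reg = 0x65
clock 2: out=1, reg = 0x32
clock 3: out=0, reg = 0x19
clock 4: out=1, reg = 0x0C
clock 5: out=0, reg = 0x06
clock 6: out=0, reg = 0x03
clock 7: out=1, reg = 0x81
clock 8: out=1, reg = 0xC0

0xC0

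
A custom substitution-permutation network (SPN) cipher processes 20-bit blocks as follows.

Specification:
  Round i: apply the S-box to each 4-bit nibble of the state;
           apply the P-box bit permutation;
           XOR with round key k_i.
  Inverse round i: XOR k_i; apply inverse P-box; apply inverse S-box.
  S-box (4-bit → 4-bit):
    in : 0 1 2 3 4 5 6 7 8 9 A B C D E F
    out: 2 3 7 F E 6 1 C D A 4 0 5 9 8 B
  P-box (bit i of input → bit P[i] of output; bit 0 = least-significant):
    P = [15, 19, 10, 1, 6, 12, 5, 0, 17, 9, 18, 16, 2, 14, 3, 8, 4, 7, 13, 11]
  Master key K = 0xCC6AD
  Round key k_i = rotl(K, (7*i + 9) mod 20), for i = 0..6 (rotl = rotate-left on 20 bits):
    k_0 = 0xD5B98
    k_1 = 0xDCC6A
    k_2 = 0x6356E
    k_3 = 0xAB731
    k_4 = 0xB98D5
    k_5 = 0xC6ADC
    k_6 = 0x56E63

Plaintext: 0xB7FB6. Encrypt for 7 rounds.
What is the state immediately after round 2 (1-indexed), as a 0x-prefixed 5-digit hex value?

s_0 = plaintext = 0xB7FB6
s_1 = Round(s_0, k_0) = 0xED890
s_2 = Round(s_1, k_1) = 0x2D56F
s_3 = Round(s_2, k_2) = 0xA96B8
s_4 = Round(s_3, k_3) = 0x85233
s_5 = Round(s_4, k_4) = 0x566AE
s_6 = Round(s_5, k_5) = 0xE4A7A
s_7 = Round(s_6, k_6) = 0x1234A

0x2D56F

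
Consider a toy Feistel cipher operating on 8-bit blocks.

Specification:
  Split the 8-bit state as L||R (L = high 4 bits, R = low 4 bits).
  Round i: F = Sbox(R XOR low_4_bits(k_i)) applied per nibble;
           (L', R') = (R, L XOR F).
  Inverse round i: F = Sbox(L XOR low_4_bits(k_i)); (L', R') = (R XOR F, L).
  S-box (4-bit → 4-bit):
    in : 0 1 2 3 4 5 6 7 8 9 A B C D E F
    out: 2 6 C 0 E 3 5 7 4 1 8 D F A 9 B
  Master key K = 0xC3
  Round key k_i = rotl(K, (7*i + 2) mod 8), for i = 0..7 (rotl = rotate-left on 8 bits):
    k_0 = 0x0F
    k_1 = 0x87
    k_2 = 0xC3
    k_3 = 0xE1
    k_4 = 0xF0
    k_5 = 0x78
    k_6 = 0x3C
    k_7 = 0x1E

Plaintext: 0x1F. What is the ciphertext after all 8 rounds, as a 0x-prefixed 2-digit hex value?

0x55

s_0 = plaintext = 0x1F
s_1 = Round(s_0, k_0) = 0xF3
s_2 = Round(s_1, k_1) = 0x31
s_3 = Round(s_2, k_2) = 0x1F
s_4 = Round(s_3, k_3) = 0xF8
s_5 = Round(s_4, k_4) = 0x8B
s_6 = Round(s_5, k_5) = 0xB8
s_7 = Round(s_6, k_6) = 0x85
s_8 = Round(s_7, k_7) = 0x55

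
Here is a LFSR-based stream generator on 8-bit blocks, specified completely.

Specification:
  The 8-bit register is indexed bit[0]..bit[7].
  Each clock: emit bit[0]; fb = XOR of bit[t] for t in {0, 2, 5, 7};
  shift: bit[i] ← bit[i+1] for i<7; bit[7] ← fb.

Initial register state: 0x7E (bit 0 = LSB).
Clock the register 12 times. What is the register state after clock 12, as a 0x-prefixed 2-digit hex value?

reg_0 = 0x7E
clock 1: out=0, reg = 0x3F
clock 2: out=1, reg = 0x9F
clock 3: out=1, reg = 0xCF
clock 4: out=1, reg = 0xE7
clock 5: out=1, reg = 0x73
clock 6: out=1, reg = 0x39
clock 7: out=1, reg = 0x1C
clock 8: out=0, reg = 0x8E
clock 9: out=0, reg = 0x47
clock 10: out=1, reg = 0x23
clock 11: out=1, reg = 0x11
clock 12: out=1, reg = 0x88

0x88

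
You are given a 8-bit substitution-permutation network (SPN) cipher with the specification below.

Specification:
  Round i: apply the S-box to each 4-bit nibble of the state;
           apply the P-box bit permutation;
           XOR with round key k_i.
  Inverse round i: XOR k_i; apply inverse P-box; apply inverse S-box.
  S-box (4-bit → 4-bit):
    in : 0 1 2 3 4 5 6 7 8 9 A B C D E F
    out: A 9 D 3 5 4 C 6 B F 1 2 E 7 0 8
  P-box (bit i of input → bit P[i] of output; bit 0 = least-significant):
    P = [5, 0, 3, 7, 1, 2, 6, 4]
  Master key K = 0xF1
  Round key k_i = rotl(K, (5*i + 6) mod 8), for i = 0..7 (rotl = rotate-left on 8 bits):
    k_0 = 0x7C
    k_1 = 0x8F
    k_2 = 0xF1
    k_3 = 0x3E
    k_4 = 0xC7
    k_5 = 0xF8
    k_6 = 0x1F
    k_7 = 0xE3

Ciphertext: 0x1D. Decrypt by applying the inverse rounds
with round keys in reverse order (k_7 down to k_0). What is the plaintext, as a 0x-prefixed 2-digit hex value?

0xE5

s_0 = ciphertext = 0x1D
s_1 = InvRound(s_0, k_7) = 0x92
s_2 = InvRound(s_1, k_6) = 0xBC
s_3 = InvRound(s_2, k_5) = 0x7E
s_4 = InvRound(s_3, k_4) = 0xF9
s_5 = InvRound(s_4, k_3) = 0xD0
s_6 = InvRound(s_5, k_2) = 0xE3
s_7 = InvRound(s_6, k_1) = 0x74
s_8 = InvRound(s_7, k_0) = 0xE5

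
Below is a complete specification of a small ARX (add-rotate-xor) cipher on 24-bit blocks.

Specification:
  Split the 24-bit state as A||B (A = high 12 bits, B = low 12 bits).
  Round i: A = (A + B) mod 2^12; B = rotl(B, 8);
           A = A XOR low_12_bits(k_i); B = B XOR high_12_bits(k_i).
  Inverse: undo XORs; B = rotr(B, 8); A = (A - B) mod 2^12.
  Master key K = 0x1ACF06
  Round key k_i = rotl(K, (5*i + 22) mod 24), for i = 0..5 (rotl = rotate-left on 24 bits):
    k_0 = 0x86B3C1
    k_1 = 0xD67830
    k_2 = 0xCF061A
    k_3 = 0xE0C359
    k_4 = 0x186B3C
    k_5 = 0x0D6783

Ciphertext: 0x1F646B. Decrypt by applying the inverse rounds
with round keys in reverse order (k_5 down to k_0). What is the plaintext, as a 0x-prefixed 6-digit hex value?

0x88DFF5

s_0 = ciphertext = 0x1F646B
s_1 = InvRound(s_0, k_5) = 0xAA1BD4
s_2 = InvRound(s_1, k_4) = 0xC7352A
s_3 = InvRound(s_2, k_3) = 0xCBF26B
s_4 = InvRound(s_3, k_2) = 0x0E79BE
s_5 = InvRound(s_4, k_1) = 0xB43D94
s_6 = InvRound(s_5, k_0) = 0x88DFF5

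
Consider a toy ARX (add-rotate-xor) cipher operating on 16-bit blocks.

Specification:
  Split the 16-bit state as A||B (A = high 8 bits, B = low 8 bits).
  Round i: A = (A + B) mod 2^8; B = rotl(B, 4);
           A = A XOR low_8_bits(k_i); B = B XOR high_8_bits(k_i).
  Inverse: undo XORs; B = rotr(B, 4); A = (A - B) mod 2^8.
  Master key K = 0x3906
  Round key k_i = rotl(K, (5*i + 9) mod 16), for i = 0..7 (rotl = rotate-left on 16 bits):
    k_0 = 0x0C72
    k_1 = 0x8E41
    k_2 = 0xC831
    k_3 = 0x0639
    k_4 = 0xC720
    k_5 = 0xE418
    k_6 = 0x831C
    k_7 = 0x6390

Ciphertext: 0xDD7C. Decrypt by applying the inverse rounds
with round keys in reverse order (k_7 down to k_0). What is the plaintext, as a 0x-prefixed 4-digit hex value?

0xF97B

s_0 = ciphertext = 0xDD7C
s_1 = InvRound(s_0, k_7) = 0x5CF1
s_2 = InvRound(s_1, k_6) = 0x1927
s_3 = InvRound(s_2, k_5) = 0xC53C
s_4 = InvRound(s_3, k_4) = 0x26BF
s_5 = InvRound(s_4, k_3) = 0x849B
s_6 = InvRound(s_5, k_2) = 0x8035
s_7 = InvRound(s_6, k_1) = 0x06BB
s_8 = InvRound(s_7, k_0) = 0xF97B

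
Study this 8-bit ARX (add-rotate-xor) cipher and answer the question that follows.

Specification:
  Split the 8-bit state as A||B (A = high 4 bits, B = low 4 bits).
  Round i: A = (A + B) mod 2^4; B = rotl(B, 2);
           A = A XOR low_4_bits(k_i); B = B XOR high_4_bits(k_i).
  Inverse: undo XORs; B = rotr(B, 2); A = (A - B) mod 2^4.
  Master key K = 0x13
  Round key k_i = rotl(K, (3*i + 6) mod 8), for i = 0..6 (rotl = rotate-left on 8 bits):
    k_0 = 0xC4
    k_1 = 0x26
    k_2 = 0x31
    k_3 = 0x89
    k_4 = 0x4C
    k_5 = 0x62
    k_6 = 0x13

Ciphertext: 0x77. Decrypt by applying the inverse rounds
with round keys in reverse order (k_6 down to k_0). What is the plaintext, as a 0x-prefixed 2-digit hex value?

s_0 = ciphertext = 0x77
s_1 = InvRound(s_0, k_6) = 0xB9
s_2 = InvRound(s_1, k_5) = 0xAF
s_3 = InvRound(s_2, k_4) = 0x8E
s_4 = InvRound(s_3, k_3) = 0x89
s_5 = InvRound(s_4, k_2) = 0xFA
s_6 = InvRound(s_5, k_1) = 0x72
s_7 = InvRound(s_6, k_0) = 0x8B

0x8B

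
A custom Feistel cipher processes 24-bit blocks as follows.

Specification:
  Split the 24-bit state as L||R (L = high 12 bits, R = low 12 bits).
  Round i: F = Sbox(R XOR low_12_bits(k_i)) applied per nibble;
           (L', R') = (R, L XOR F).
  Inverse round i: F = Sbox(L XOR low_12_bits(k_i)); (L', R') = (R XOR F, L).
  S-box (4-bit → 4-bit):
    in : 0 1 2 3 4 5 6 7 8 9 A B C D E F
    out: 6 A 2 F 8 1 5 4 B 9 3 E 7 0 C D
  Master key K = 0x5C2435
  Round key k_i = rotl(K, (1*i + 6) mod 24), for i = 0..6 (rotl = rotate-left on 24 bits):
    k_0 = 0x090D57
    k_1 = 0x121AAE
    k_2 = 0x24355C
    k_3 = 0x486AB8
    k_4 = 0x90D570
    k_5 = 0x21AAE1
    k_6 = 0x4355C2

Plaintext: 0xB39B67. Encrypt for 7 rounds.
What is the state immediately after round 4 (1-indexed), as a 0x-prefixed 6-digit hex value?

s_0 = plaintext = 0xB39B67
s_1 = Round(s_0, k_0) = 0xB67ECF
s_2 = Round(s_1, k_1) = 0xECF33D
s_3 = Round(s_2, k_2) = 0x33DB95
s_4 = Round(s_3, k_3) = 0xB9591D
s_5 = Round(s_4, k_4) = 0x91DCC5
s_6 = Round(s_5, k_5) = 0xCC5C35
s_7 = Round(s_6, k_6) = 0xC35511

0xB9591D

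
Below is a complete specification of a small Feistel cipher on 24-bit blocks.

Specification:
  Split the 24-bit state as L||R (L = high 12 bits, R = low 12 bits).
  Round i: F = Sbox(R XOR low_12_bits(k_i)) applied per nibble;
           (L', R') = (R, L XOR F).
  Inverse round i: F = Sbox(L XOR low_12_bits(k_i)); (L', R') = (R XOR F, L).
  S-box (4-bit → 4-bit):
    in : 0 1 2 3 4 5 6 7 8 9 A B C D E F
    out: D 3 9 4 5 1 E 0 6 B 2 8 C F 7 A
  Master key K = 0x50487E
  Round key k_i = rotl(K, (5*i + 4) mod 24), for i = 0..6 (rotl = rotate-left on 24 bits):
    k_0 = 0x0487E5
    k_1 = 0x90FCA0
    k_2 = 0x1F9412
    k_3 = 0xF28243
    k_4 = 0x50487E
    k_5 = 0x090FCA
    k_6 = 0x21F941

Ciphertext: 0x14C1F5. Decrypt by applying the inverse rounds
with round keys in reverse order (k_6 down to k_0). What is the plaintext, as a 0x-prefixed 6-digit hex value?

0x06FF38

s_0 = ciphertext = 0x14C1F5
s_1 = InvRound(s_0, k_6) = 0x72A14C
s_2 = InvRound(s_1, k_5) = 0x73172A
s_3 = InvRound(s_2, k_4) = 0xD70731
s_4 = InvRound(s_3, k_3) = 0xD75D70
s_5 = InvRound(s_4, k_2) = 0x690D75
s_6 = InvRound(s_5, k_1) = 0xF38690
s_7 = InvRound(s_6, k_0) = 0x06FF38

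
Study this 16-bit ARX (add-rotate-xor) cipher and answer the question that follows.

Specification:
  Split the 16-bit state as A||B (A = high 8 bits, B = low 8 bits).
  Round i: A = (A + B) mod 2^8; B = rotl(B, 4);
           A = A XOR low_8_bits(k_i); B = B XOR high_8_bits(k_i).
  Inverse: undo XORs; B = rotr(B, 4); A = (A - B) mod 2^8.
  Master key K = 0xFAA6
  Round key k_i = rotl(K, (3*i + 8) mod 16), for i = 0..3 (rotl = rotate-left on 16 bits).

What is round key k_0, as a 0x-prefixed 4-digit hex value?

0xA6FA

K = 0xFAA6
k_0 = rotl(K, (3*0+8) mod 16) = rotl(K, 8) = 0xA6FA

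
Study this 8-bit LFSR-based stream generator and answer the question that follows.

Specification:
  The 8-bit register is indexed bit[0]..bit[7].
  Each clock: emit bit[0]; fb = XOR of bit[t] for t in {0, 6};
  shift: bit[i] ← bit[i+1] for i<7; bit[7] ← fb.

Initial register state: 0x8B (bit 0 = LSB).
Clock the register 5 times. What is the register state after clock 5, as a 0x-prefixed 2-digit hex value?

reg_0 = 0x8B
clock 1: out=1, reg = 0xC5
clock 2: out=1, reg = 0x62
clock 3: out=0, reg = 0xB1
clock 4: out=1, reg = 0xD8
clock 5: out=0, reg = 0xEC

0xEC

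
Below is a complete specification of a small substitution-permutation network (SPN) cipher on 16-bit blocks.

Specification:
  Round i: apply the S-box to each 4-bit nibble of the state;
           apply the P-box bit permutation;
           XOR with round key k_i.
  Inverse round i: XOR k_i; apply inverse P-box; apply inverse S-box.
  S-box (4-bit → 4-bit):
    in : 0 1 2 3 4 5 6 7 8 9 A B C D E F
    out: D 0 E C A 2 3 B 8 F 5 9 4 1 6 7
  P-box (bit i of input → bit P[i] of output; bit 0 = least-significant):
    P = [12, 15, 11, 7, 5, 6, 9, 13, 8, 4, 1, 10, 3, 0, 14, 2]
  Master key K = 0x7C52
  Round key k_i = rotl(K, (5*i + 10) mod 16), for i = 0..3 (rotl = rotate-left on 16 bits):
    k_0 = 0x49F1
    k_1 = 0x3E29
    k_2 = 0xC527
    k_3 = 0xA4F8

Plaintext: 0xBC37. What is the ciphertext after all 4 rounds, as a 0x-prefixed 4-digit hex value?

0x23A6

s_0 = plaintext = 0xBC37
s_1 = Round(s_0, k_0) = 0xFB7F
s_2 = Round(s_1, k_1) = 0xC340
s_3 = Round(s_2, k_2) = 0xB9E5
s_4 = Round(s_3, k_3) = 0x23A6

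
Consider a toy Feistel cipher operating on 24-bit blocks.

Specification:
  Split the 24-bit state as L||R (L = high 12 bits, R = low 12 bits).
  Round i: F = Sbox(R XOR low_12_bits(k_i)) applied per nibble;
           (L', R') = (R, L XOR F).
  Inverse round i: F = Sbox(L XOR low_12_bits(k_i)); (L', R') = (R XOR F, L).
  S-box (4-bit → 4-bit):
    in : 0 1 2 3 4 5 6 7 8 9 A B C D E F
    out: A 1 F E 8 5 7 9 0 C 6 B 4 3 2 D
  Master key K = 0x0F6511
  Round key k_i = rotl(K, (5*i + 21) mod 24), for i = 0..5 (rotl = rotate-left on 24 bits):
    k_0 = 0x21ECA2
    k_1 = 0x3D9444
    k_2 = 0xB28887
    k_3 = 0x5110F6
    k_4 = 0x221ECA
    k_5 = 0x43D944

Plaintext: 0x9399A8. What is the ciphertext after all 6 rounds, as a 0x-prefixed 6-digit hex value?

0x5C7E0C

s_0 = plaintext = 0x9399A8
s_1 = Round(s_0, k_0) = 0x9A8C9F
s_2 = Round(s_1, k_1) = 0xC9F993
s_3 = Round(s_2, k_2) = 0x993D87
s_4 = Round(s_3, k_3) = 0xD87A02
s_5 = Round(s_4, k_4) = 0xA025C7
s_6 = Round(s_5, k_5) = 0x5C7E0C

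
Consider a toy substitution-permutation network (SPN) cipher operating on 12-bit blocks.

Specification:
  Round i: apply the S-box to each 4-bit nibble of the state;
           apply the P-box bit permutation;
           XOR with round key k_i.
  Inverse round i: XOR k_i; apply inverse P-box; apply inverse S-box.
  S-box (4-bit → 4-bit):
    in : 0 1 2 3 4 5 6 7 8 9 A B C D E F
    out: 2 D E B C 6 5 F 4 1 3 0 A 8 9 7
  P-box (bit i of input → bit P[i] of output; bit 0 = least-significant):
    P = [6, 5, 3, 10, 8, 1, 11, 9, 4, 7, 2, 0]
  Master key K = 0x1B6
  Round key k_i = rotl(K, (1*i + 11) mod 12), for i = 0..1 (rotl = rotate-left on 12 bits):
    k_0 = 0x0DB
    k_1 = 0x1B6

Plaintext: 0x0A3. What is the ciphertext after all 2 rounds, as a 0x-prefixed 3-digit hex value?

s_0 = plaintext = 0x0A3
s_1 = Round(s_0, k_0) = 0x539
s_2 = Round(s_1, k_1) = 0x270

0x270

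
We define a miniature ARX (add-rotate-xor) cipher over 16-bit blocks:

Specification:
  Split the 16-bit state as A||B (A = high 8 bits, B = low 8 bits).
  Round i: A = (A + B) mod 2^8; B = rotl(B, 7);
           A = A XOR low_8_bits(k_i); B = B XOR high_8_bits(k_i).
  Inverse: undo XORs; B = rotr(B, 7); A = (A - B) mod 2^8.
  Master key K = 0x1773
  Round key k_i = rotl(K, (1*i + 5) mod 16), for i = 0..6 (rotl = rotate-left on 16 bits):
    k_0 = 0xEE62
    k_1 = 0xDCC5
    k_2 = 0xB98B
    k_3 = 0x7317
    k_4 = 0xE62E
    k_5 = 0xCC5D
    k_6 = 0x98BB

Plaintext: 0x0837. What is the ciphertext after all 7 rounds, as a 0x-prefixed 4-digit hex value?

s_0 = plaintext = 0x0837
s_1 = Round(s_0, k_0) = 0x5D75
s_2 = Round(s_1, k_1) = 0x1766
s_3 = Round(s_2, k_2) = 0xF68A
s_4 = Round(s_3, k_3) = 0x9736
s_5 = Round(s_4, k_4) = 0xE3FD
s_6 = Round(s_5, k_5) = 0xBD32
s_7 = Round(s_6, k_6) = 0x5481

0x5481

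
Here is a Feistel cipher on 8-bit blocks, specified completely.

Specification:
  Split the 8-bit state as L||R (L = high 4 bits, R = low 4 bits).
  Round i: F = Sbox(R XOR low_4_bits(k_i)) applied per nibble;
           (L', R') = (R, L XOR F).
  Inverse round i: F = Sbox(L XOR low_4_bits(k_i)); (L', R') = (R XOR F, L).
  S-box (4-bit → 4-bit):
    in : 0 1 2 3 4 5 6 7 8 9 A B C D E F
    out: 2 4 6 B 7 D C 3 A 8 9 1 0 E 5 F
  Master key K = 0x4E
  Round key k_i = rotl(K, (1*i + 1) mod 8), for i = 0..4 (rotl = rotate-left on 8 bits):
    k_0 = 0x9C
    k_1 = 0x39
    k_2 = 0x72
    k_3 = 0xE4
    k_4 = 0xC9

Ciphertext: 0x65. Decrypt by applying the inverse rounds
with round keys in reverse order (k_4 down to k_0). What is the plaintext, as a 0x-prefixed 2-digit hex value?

0xE0

s_0 = ciphertext = 0x65
s_1 = InvRound(s_0, k_4) = 0xA6
s_2 = InvRound(s_1, k_3) = 0x3A
s_3 = InvRound(s_2, k_2) = 0xE3
s_4 = InvRound(s_3, k_1) = 0x0E
s_5 = InvRound(s_4, k_0) = 0xE0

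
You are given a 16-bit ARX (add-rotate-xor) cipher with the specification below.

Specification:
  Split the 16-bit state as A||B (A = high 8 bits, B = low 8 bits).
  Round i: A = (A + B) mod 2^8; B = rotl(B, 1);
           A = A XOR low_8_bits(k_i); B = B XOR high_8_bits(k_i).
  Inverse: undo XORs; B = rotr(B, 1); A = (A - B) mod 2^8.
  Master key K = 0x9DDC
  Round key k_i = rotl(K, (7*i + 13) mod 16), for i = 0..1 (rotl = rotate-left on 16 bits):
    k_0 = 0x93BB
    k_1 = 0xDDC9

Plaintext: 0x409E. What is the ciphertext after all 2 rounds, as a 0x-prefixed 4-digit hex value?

s_0 = plaintext = 0x409E
s_1 = Round(s_0, k_0) = 0x65AE
s_2 = Round(s_1, k_1) = 0xDA80

0xDA80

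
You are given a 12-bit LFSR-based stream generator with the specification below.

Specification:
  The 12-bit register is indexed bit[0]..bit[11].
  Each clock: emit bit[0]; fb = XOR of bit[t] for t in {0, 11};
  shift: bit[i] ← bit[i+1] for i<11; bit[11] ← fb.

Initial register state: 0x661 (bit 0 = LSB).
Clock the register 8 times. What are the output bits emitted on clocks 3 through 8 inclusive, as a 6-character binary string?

000110

reg_0 = 0x661
clock 1: out=1, reg = 0xB30
clock 2: out=0, reg = 0xD98
clock 3: out=0, reg = 0xECC
clock 4: out=0, reg = 0xF66
clock 5: out=0, reg = 0xFB3
clock 6: out=1, reg = 0x7D9
clock 7: out=1, reg = 0xBEC
clock 8: out=0, reg = 0xDF6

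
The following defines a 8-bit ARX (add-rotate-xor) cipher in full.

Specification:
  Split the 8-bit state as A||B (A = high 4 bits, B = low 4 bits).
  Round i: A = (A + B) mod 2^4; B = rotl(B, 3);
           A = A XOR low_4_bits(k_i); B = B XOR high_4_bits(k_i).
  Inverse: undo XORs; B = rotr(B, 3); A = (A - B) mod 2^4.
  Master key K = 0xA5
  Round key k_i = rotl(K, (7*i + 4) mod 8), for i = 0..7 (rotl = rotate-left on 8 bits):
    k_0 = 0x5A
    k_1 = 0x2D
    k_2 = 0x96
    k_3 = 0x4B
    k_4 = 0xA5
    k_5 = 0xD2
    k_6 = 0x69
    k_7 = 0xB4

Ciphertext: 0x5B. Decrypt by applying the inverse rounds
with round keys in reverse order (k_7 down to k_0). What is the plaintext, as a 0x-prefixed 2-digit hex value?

s_0 = ciphertext = 0x5B
s_1 = InvRound(s_0, k_7) = 0x10
s_2 = InvRound(s_1, k_6) = 0xCC
s_3 = InvRound(s_2, k_5) = 0xC2
s_4 = InvRound(s_3, k_4) = 0x81
s_5 = InvRound(s_4, k_3) = 0x9A
s_6 = InvRound(s_5, k_2) = 0x96
s_7 = InvRound(s_6, k_1) = 0xC8
s_8 = InvRound(s_7, k_0) = 0xBB

0xBB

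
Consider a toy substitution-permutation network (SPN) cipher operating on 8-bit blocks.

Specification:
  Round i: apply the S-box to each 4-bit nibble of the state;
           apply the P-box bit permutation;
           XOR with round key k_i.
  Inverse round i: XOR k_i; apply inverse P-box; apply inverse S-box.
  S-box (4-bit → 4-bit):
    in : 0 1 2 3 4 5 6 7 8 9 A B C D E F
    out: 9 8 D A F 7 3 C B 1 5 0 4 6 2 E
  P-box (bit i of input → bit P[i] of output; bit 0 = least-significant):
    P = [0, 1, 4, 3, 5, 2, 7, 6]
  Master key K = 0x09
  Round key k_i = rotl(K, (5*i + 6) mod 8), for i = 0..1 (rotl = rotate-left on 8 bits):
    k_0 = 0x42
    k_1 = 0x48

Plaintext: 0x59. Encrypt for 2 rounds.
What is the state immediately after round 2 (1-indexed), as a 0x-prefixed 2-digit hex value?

s_0 = plaintext = 0x59
s_1 = Round(s_0, k_0) = 0xE7
s_2 = Round(s_1, k_1) = 0x54

0x54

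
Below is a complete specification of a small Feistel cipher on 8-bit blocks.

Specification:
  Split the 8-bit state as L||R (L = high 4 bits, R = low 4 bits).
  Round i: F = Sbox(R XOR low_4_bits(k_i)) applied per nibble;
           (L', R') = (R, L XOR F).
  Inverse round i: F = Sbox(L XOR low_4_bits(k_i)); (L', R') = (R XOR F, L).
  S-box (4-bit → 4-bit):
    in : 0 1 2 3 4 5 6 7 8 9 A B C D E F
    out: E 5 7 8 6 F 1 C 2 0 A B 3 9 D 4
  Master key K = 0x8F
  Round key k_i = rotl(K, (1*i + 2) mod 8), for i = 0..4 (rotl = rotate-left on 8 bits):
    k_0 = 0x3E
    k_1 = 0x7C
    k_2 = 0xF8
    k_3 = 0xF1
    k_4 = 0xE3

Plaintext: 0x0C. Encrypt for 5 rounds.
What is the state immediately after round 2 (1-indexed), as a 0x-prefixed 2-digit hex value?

0x77

s_0 = plaintext = 0x0C
s_1 = Round(s_0, k_0) = 0xC7
s_2 = Round(s_1, k_1) = 0x77
s_3 = Round(s_2, k_2) = 0x73
s_4 = Round(s_3, k_3) = 0x30
s_5 = Round(s_4, k_4) = 0x0B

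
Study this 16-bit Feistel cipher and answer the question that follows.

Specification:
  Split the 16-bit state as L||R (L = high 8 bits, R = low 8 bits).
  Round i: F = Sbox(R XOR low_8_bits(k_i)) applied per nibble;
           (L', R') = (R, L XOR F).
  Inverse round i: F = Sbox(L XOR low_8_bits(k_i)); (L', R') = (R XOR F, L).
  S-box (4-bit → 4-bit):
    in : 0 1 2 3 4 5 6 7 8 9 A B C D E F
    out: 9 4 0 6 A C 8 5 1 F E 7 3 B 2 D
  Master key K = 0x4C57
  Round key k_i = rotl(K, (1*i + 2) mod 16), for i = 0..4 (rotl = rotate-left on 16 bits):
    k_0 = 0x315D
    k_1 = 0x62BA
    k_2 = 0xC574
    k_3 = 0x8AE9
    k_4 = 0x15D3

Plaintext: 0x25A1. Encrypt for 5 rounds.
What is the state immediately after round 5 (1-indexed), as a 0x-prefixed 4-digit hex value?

s_0 = plaintext = 0x25A1
s_1 = Round(s_0, k_0) = 0xA1F6
s_2 = Round(s_1, k_1) = 0xF602
s_3 = Round(s_2, k_2) = 0x02AE
s_4 = Round(s_3, k_3) = 0xAEA7
s_5 = Round(s_4, k_4) = 0xA7F4

0xA7F4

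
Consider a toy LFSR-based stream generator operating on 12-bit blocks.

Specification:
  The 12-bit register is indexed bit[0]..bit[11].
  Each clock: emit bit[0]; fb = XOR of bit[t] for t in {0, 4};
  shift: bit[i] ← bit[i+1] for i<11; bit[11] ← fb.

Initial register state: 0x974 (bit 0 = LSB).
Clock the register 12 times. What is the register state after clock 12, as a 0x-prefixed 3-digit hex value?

0xAE3

reg_0 = 0x974
clock 1: out=0, reg = 0xCBA
clock 2: out=0, reg = 0xE5D
clock 3: out=1, reg = 0x72E
clock 4: out=0, reg = 0x397
clock 5: out=1, reg = 0x1CB
clock 6: out=1, reg = 0x8E5
clock 7: out=1, reg = 0xC72
clock 8: out=0, reg = 0xE39
clock 9: out=1, reg = 0x71C
clock 10: out=0, reg = 0xB8E
clock 11: out=0, reg = 0x5C7
clock 12: out=1, reg = 0xAE3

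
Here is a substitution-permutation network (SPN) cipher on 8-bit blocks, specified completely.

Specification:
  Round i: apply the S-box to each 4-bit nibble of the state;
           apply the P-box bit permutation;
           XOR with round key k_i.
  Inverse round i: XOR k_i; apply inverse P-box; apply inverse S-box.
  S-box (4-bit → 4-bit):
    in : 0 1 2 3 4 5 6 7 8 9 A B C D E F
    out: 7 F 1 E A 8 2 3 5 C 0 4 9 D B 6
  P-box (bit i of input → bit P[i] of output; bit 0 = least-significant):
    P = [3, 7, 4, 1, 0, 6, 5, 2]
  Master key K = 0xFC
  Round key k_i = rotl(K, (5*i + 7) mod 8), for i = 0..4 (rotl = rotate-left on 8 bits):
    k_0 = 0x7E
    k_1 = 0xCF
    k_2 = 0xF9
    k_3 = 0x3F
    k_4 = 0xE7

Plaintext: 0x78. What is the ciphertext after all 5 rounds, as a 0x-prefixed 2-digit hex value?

0x39

s_0 = plaintext = 0x78
s_1 = Round(s_0, k_0) = 0x27
s_2 = Round(s_1, k_1) = 0x46
s_3 = Round(s_2, k_2) = 0x3D
s_4 = Round(s_3, k_3) = 0x41
s_5 = Round(s_4, k_4) = 0x39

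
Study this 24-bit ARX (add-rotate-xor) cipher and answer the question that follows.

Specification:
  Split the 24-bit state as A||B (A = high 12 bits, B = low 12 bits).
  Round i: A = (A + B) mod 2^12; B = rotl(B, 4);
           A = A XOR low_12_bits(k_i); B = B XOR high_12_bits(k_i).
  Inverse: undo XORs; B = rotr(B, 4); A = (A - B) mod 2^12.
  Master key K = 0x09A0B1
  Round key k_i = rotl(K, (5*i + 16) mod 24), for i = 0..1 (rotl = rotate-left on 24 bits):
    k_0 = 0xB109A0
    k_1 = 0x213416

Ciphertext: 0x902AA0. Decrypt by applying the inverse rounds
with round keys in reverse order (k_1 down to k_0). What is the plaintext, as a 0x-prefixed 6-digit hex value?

0x4A0B89

s_0 = ciphertext = 0x902AA0
s_1 = InvRound(s_0, k_1) = 0x98938B
s_2 = InvRound(s_1, k_0) = 0x4A0B89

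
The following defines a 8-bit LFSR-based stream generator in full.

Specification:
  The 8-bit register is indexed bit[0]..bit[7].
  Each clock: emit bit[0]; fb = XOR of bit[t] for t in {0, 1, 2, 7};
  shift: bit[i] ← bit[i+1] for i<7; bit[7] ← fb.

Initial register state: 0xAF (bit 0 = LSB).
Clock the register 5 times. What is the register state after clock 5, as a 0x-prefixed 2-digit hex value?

0x75

reg_0 = 0xAF
clock 1: out=1, reg = 0x57
clock 2: out=1, reg = 0xAB
clock 3: out=1, reg = 0xD5
clock 4: out=1, reg = 0xEA
clock 5: out=0, reg = 0x75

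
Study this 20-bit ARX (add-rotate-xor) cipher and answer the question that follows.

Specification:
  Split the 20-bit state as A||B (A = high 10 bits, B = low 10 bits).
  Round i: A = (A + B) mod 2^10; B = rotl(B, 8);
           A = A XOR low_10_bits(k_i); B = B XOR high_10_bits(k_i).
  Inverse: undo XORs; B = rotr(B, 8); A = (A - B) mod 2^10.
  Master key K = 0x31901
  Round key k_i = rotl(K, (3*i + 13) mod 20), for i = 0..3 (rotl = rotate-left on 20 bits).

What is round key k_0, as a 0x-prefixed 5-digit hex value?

0x02632

K = 0x31901
k_0 = rotl(K, (3*0+13) mod 20) = rotl(K, 13) = 0x02632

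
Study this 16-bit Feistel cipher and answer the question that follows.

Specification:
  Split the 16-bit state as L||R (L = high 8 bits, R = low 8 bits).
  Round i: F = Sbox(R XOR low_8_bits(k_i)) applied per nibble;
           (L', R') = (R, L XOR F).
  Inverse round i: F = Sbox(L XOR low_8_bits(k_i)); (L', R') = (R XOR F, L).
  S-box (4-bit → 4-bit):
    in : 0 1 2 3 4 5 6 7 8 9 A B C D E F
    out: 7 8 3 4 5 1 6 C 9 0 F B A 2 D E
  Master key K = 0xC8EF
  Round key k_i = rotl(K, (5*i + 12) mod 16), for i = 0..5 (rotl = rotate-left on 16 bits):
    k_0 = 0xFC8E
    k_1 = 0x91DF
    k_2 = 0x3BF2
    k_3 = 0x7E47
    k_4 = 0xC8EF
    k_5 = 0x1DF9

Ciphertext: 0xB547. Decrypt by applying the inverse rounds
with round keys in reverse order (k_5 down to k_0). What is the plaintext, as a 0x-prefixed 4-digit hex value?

s_0 = ciphertext = 0xB547
s_1 = InvRound(s_0, k_5) = 0x1DB5
s_2 = InvRound(s_1, k_4) = 0x561D
s_3 = InvRound(s_2, k_3) = 0x9556
s_4 = InvRound(s_3, k_2) = 0x3A95
s_5 = InvRound(s_4, k_1) = 0x443A
s_6 = InvRound(s_5, k_0) = 0x9544

0x9544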